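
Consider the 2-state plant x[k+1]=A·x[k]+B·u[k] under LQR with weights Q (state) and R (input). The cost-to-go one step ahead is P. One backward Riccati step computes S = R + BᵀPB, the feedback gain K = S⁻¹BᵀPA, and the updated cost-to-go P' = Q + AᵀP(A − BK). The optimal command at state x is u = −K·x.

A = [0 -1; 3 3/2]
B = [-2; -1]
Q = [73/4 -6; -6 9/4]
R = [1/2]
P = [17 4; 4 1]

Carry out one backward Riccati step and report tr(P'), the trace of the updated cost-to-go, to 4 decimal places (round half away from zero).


BᵀP = [-38.0000 -9.0000]
S = R + BᵀPB = [1/2] + [85.0000] = [85.5000]
BᵀPA = [-27.0000 24.5000]
K = S⁻¹·BᵀPA = [-0.3158 0.2865]
A−BK = [-0.6316 -0.4269; 2.6842 1.7865]
AᵀP(A−BK) = [0.4737 0.2368; 0.2368 0.2295]
P' = Q + AᵀP(A−BK) = [18.7237 -5.7632; -5.7632 2.4795]
tr(P') = 21.2032

21.2032


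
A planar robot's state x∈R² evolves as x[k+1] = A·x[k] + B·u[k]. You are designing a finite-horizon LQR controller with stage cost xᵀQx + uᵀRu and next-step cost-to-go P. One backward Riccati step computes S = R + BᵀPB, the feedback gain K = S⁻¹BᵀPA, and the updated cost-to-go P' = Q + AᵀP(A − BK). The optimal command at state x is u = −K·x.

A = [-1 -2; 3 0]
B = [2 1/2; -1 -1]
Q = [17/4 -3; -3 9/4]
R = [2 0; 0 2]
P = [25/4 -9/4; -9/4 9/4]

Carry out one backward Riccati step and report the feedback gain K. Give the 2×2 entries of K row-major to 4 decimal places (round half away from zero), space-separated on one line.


-0.5809 -0.7899 -0.9047 0.0505

BᵀP = [14.7500 -6.7500; 5.3750 -3.3750]
S = R + BᵀPB = [2 0; 0 2] + [36.2500 14.1250; 14.1250 6.0625] = [38.2500 14.1250; 14.1250 8.0625]
BᵀPA = [-35.0000 -29.5000; -15.5000 -10.7500]
K = S⁻¹·BᵀPA = [-0.5809 -0.7899; -0.9047 0.0505]
A−BK = [0.6142 -0.4455; 1.5144 -0.7394]
AᵀP(A−BK) = [5.6441 -0.8634; -0.8634 2.2411]
P' = Q + AᵀP(A−BK) = [9.8941 -3.8634; -3.8634 4.4911]
tr(P') = 14.3852


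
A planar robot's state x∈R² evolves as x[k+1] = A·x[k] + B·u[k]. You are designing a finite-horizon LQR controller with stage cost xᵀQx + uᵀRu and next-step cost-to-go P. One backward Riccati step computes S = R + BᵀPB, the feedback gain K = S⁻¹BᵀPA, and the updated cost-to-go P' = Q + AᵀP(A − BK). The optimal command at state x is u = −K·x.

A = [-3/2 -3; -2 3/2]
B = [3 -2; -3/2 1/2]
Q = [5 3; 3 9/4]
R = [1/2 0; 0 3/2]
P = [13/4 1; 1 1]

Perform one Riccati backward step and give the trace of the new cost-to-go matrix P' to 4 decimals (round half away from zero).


13.6120

BᵀP = [8.2500 1.5000; -6.0000 -1.5000]
S = R + BᵀPB = [1/2 0; 0 3/2] + [22.5000 -15.7500; -15.7500 11.2500] = [23.0000 -15.7500; -15.7500 12.7500]
BᵀPA = [-15.3750 -22.5000; 12.0000 15.7500]
K = S⁻¹·BᵀPA = [-0.1556 -0.8589; 0.7490 0.1743]
A−BK = [0.4647 -0.0747; -2.6079 0.1245]
AᵀP(A−BK) = [5.9326 0.0778; 0.0778 0.4295]
P' = Q + AᵀP(A−BK) = [10.9326 3.0778; 3.0778 2.6795]
tr(P') = 13.6120


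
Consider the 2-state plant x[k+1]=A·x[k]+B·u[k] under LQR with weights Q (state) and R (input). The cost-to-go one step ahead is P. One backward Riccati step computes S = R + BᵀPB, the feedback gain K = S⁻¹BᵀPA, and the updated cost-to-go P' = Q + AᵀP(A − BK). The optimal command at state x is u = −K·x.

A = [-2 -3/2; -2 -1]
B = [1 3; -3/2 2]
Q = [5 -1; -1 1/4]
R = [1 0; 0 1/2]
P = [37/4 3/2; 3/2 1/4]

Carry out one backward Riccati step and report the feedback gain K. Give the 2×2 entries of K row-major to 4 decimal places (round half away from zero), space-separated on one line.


-0.0677 -0.0538 -0.6805 -0.4854

BᵀP = [7.0000 1.1250; 30.7500 5.0000]
S = R + BᵀPB = [1 0; 0 1/2] + [5.3125 23.2500; 23.2500 102.2500] = [6.3125 23.2500; 23.2500 102.7500]
BᵀPA = [-16.2500 -11.6250; -71.5000 -51.1250]
K = S⁻¹·BᵀPA = [-0.0677 -0.0538; -0.6805 -0.4854]
A−BK = [0.1093 0.0100; -0.7404 -0.1099]
AᵀP(A−BK) = [0.2409 0.1701; 0.1701 0.1213]
P' = Q + AᵀP(A−BK) = [5.2409 -0.8299; -0.8299 0.3713]
tr(P') = 5.6123


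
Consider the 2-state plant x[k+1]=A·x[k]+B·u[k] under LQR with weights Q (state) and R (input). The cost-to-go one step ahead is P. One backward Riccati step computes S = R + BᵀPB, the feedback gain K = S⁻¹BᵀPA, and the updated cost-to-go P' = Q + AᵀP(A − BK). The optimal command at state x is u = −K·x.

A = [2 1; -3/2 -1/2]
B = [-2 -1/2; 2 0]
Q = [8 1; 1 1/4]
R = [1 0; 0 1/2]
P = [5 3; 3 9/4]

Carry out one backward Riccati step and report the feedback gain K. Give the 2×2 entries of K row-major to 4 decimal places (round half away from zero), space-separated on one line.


BᵀP = [-4.0000 -1.5000; -2.5000 -1.5000]
S = R + BᵀPB = [1 0; 0 1/2] + [5.0000 2.0000; 2.0000 1.2500] = [6.0000 2.0000; 2.0000 1.7500]
BᵀPA = [-5.7500 -3.2500; -2.7500 -1.7500]
K = S⁻¹·BᵀPA = [-0.7019 -0.3365; -0.7692 -0.6154]
A−BK = [0.2115 0.0192; -0.0962 0.1731]
AᵀP(A−BK) = [0.9111 0.5601; 0.5601 0.3918]
P' = Q + AᵀP(A−BK) = [8.9111 1.5601; 1.5601 0.6418]
tr(P') = 9.5529

-0.7019 -0.3365 -0.7692 -0.6154


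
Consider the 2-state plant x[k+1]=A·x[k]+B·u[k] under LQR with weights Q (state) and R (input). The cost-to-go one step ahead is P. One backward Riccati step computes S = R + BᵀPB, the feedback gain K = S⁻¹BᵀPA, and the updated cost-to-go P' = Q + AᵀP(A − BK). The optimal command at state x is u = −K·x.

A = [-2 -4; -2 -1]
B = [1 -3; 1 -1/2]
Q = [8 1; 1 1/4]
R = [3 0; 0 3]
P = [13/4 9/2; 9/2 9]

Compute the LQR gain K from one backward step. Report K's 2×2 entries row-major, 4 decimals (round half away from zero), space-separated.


-0.9091 -0.5909 0.6818 1.0057

BᵀP = [7.7500 13.5000; -12.0000 -18.0000]
S = R + BᵀPB = [3 0; 0 3] + [21.2500 -30.0000; -30.0000 45.0000] = [24.2500 -30.0000; -30.0000 48.0000]
BᵀPA = [-42.5000 -44.5000; 60.0000 66.0000]
K = S⁻¹·BᵀPA = [-0.9091 -0.5909; 0.6818 1.0057]
A−BK = [0.9545 -0.3920; -0.7500 0.0938]
AᵀP(A−BK) = [5.4545 3.5455; 3.5455 4.3295]
P' = Q + AᵀP(A−BK) = [13.4545 4.5455; 4.5455 4.5795]
tr(P') = 18.0341


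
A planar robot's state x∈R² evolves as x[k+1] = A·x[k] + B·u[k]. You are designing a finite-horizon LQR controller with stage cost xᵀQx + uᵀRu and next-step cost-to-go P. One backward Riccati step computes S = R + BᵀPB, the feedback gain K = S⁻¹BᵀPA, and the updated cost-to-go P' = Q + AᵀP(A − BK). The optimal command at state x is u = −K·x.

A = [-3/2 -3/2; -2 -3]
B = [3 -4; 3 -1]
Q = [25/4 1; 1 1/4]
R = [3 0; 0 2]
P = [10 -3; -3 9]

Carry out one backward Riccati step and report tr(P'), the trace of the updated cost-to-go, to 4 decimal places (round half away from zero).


BᵀP = [21.0000 18.0000; -37.0000 3.0000]
S = R + BᵀPB = [3 0; 0 2] + [117.0000 -102.0000; -102.0000 145.0000] = [120.0000 -102.0000; -102.0000 147.0000]
BᵀPA = [-67.5000 -85.5000; 49.5000 46.5000]
K = S⁻¹·BᵀPA = [-0.6735 -1.0815; -0.1306 -0.4341]
A−BK = [-0.0019 0.0081; -0.1101 -0.1897]
AᵀP(A−BK) = [1.5028 2.4879; 2.4879 4.2192]
P' = Q + AᵀP(A−BK) = [7.7528 3.4879; 3.4879 4.4692]
tr(P') = 12.2220

12.2220


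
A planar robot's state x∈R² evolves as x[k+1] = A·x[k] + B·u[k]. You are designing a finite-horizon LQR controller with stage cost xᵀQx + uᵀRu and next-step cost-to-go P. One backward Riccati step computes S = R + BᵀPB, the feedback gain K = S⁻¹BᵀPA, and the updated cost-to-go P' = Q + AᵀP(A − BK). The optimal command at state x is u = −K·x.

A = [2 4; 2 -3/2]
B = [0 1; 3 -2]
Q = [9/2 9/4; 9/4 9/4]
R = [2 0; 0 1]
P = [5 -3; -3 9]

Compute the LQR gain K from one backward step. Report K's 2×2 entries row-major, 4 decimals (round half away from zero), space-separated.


BᵀP = [-9.0000 27.0000; 11.0000 -21.0000]
S = R + BᵀPB = [2 0; 0 1] + [81.0000 -63.0000; -63.0000 53.0000] = [83.0000 -63.0000; -63.0000 54.0000]
BᵀPA = [36.0000 -76.5000; -20.0000 75.5000]
K = S⁻¹·BᵀPA = [1.3333 1.2193; 1.1852 2.8207]
A−BK = [0.8148 1.1793; 0.3704 0.4834]
AᵀP(A−BK) = [7.7037 10.5185; 10.5185 16.5663]
P' = Q + AᵀP(A−BK) = [12.2037 12.7685; 12.7685 18.8163]
tr(P') = 31.0200

1.3333 1.2193 1.1852 2.8207


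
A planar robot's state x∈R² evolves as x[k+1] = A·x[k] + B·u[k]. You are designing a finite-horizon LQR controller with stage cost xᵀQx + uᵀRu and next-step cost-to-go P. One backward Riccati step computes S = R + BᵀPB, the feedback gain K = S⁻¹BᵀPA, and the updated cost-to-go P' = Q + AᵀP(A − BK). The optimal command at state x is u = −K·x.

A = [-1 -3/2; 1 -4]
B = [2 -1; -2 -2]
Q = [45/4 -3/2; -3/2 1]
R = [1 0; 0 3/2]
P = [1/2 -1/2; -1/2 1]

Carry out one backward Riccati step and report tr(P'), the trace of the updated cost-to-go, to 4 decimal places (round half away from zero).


BᵀP = [2.0000 -3.0000; 0.5000 -1.5000]
S = R + BᵀPB = [1 0; 0 3/2] + [10.0000 4.0000; 4.0000 2.5000] = [11.0000 4.0000; 4.0000 4.0000]
BᵀPA = [-5.0000 9.0000; -2.0000 5.2500]
K = S⁻¹·BᵀPA = [-0.4286 0.5357; -0.0714 0.7768]
A−BK = [-0.2143 -1.7946; 0.0000 -1.3750]
AᵀP(A−BK) = [0.2143 -0.2679; -0.2679 2.2254]
P' = Q + AᵀP(A−BK) = [11.4643 -1.7679; -1.7679 3.2254]
tr(P') = 14.6897

14.6897


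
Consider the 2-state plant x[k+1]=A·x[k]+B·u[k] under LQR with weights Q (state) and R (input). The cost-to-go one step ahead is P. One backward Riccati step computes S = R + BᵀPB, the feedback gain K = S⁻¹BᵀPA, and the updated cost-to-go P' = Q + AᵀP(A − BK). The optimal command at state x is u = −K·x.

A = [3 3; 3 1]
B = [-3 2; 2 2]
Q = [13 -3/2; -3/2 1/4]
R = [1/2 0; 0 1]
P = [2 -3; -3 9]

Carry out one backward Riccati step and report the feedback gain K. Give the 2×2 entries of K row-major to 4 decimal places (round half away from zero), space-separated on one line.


BᵀP = [-12.0000 27.0000; -2.0000 12.0000]
S = R + BᵀPB = [1/2 0; 0 1] + [90.0000 30.0000; 30.0000 20.0000] = [90.5000 30.0000; 30.0000 21.0000]
BᵀPA = [45.0000 -9.0000; 30.0000 6.0000]
K = S⁻¹·BᵀPA = [0.0450 -0.3688; 1.3643 0.8126]
A−BK = [0.4063 0.2684; 0.1814 0.1124]
AᵀP(A−BK) = [2.0465 1.2189; 1.2189 0.8051]
P' = Q + AᵀP(A−BK) = [15.0465 -0.2811; -0.2811 1.0551]
tr(P') = 16.1016

0.0450 -0.3688 1.3643 0.8126


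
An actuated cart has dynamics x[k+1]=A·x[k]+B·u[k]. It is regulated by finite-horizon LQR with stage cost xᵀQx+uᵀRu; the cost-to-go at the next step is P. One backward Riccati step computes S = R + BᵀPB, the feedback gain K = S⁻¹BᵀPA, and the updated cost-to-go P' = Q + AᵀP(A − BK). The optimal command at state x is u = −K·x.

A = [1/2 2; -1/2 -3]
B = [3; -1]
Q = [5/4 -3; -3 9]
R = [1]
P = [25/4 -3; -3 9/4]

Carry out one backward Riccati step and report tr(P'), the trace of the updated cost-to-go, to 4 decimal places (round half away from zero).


14.6113

BᵀP = [21.7500 -11.2500]
S = R + BᵀPB = [1] + [76.5000] = [77.5000]
BᵀPA = [16.5000 77.2500]
K = S⁻¹·BᵀPA = [0.2129 0.9968]
A−BK = [-0.1387 -0.9903; -0.2871 -2.0032]
AᵀP(A−BK) = [0.1121 0.6782; 0.6782 4.2492]
P' = Q + AᵀP(A−BK) = [1.3621 -2.3218; -2.3218 13.2492]
tr(P') = 14.6113


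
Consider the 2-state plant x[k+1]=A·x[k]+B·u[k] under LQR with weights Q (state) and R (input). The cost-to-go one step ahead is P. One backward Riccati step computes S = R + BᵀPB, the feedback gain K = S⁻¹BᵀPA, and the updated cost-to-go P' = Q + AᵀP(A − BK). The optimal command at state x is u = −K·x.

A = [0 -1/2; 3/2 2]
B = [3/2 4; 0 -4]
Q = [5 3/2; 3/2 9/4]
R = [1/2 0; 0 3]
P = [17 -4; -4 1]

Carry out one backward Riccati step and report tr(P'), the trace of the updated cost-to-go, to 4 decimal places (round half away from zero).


7.5441

BᵀP = [25.5000 -6.0000; 84.0000 -20.0000]
S = R + BᵀPB = [1/2 0; 0 3] + [38.2500 126.0000; 126.0000 416.0000] = [38.7500 126.0000; 126.0000 419.0000]
BᵀPA = [-9.0000 -24.7500; -30.0000 -82.0000]
K = S⁻¹·BᵀPA = [0.0250 -0.1062; -0.0791 -0.1638]
A−BK = [0.2790 0.3144; 1.1836 1.3449]
AᵀP(A−BK) = [0.1015 0.1312; 0.1312 0.1926]
P' = Q + AᵀP(A−BK) = [5.1015 1.6312; 1.6312 2.4426]
tr(P') = 7.5441


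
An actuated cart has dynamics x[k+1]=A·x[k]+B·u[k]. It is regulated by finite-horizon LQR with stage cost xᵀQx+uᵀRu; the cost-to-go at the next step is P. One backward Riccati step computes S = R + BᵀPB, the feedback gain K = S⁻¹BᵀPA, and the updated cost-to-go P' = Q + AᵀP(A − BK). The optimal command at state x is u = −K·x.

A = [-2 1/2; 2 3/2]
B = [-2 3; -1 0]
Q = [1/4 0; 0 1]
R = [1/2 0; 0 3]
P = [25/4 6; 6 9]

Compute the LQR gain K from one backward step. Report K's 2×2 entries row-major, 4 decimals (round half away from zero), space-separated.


BᵀP = [-18.5000 -21.0000; 18.7500 18.0000]
S = R + BᵀPB = [1/2 0; 0 3] + [58.0000 -55.5000; -55.5000 56.2500] = [58.5000 -55.5000; -55.5000 59.2500]
BᵀPA = [-5.0000 -40.7500; -1.5000 36.3750]
K = S⁻¹·BᵀPA = [-0.9835 -1.0253; -0.9466 -0.3465]
A−BK = [-1.1273 -0.5112; 1.0165 0.4747]
AᵀP(A−BK) = [6.6628 3.1040; 3.1040 1.6351]
P' = Q + AᵀP(A−BK) = [6.9128 3.1040; 3.1040 2.6351]
tr(P') = 9.5479

-0.9835 -1.0253 -0.9466 -0.3465


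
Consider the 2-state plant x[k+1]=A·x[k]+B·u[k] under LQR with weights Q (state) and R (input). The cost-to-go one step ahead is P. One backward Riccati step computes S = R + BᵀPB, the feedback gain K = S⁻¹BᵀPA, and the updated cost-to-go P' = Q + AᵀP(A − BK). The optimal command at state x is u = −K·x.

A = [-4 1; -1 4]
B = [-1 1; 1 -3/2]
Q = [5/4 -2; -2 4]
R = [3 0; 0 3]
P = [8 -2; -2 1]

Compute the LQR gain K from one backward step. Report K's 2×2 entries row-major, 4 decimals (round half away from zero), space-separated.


1.2788 -0.0512 -1.1407 -0.1944

BᵀP = [-10.0000 3.0000; 11.0000 -3.5000]
S = R + BᵀPB = [3 0; 0 3] + [13.0000 -14.5000; -14.5000 16.2500] = [16.0000 -14.5000; -14.5000 19.2500]
BᵀPA = [37.0000 2.0000; -40.5000 -3.0000]
K = S⁻¹·BᵀPA = [1.2788 -0.0512; -1.1407 -0.1944]
A−BK = [-1.5806 1.1432; -3.9898 3.7596]
AᵀP(A−BK) = [19.4885 -7.9795; -7.9795 7.5192]
P' = Q + AᵀP(A−BK) = [20.7385 -9.9795; -9.9795 11.5192]
tr(P') = 32.2577


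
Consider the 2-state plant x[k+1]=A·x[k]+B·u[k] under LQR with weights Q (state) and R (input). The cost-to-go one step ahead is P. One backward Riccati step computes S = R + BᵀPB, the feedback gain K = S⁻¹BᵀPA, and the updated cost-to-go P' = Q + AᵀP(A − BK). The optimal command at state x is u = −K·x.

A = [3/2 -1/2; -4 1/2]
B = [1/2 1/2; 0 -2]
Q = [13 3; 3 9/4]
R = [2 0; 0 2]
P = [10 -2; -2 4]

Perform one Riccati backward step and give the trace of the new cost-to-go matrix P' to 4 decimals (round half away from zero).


BᵀP = [5.0000 -1.0000; 9.0000 -9.0000]
S = R + BᵀPB = [2 0; 0 2] + [2.5000 4.5000; 4.5000 22.5000] = [4.5000 4.5000; 4.5000 24.5000]
BᵀPA = [11.5000 -3.0000; 49.5000 -9.0000]
K = S⁻¹·BᵀPA = [0.6556 -0.3667; 1.9000 -0.3000]
A−BK = [0.2222 -0.1667; -0.2000 -0.1000]
AᵀP(A−BK) = [8.9111 -1.9333; -1.9333 0.7000]
P' = Q + AᵀP(A−BK) = [21.9111 1.0667; 1.0667 2.9500]
tr(P') = 24.8611

24.8611


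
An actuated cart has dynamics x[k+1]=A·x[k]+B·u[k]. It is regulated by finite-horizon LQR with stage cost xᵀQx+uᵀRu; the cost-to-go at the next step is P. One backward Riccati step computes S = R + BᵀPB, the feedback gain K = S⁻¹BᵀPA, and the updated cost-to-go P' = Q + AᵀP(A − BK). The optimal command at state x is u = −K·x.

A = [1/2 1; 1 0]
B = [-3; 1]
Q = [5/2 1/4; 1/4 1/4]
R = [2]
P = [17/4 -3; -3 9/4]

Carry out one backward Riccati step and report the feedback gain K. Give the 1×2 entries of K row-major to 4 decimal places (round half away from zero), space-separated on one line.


0.0558 -0.2603

BᵀP = [-15.7500 11.2500]
S = R + BᵀPB = [2] + [58.5000] = [60.5000]
BᵀPA = [3.3750 -15.7500]
K = S⁻¹·BᵀPA = [0.0558 -0.2603]
A−BK = [0.6674 0.2190; 0.9442 0.2603]
AᵀP(A−BK) = [0.1242 0.0036; 0.0036 0.1498]
P' = Q + AᵀP(A−BK) = [2.6242 0.2536; 0.2536 0.3998]
tr(P') = 3.0240


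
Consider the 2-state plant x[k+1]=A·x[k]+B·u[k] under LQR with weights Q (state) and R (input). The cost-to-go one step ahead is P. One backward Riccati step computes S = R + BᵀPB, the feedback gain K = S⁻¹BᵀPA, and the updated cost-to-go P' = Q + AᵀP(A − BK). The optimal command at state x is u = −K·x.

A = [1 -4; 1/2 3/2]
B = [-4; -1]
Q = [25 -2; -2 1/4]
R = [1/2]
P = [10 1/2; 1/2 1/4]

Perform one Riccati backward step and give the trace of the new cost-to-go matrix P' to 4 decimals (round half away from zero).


BᵀP = [-40.5000 -2.2500]
S = R + BᵀPB = [1/2] + [164.2500] = [164.7500]
BᵀPA = [-41.6250 158.6250]
K = S⁻¹·BᵀPA = [-0.2527 0.9628]
A−BK = [-0.0106 -0.1487; 0.2473 2.4628]
AᵀP(A−BK) = [0.0457 0.0150; 0.0150 1.8348]
P' = Q + AᵀP(A−BK) = [25.0457 -1.9850; -1.9850 2.0848]
tr(P') = 27.1305

27.1305


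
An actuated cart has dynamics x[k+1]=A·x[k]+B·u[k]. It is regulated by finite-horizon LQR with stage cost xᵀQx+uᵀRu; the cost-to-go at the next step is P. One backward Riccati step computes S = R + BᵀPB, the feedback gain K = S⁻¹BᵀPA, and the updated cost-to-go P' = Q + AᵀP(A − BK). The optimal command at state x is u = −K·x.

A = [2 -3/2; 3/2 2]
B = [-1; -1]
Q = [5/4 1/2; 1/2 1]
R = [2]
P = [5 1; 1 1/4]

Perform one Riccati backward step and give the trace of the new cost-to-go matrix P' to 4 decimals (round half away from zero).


BᵀP = [-6.0000 -1.2500]
S = R + BᵀPB = [2] + [7.2500] = [9.2500]
BᵀPA = [-13.8750 6.5000]
K = S⁻¹·BᵀPA = [-1.5000 0.7027]
A−BK = [0.5000 -0.7973; 0.0000 2.7027]
AᵀP(A−BK) = [5.7500 -2.7500; -2.7500 1.6824]
P' = Q + AᵀP(A−BK) = [7.0000 -2.2500; -2.2500 2.6824]
tr(P') = 9.6824

9.6824


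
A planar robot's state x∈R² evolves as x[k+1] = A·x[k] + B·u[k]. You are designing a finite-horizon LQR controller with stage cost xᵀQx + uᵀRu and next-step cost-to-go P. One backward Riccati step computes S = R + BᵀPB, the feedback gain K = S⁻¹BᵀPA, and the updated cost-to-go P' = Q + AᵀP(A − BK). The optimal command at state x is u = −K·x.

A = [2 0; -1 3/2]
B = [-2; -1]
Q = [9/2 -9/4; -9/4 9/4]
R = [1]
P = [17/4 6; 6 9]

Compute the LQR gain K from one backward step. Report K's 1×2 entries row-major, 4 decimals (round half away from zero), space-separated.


BᵀP = [-14.5000 -21.0000]
S = R + BᵀPB = [1] + [50.0000] = [51.0000]
BᵀPA = [-8.0000 -31.5000]
K = S⁻¹·BᵀPA = [-0.1569 -0.6176]
A−BK = [1.6863 -1.2353; -1.1569 0.8824]
AᵀP(A−BK) = [0.7451 -0.4412; -0.4412 0.7941]
P' = Q + AᵀP(A−BK) = [5.2451 -2.6912; -2.6912 3.0441]
tr(P') = 8.2892

-0.1569 -0.6176


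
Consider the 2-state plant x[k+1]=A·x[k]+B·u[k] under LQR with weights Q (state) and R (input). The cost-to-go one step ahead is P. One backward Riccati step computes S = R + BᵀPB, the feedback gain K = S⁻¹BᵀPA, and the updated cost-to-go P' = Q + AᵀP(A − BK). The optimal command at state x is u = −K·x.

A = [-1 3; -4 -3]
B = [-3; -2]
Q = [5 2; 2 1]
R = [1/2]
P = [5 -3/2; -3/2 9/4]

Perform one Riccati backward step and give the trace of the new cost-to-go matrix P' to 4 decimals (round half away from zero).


BᵀP = [-12.0000 0.0000]
S = R + BᵀPB = [1/2] + [36.0000] = [36.5000]
BᵀPA = [12.0000 -36.0000]
K = S⁻¹·BᵀPA = [0.3288 -0.9863]
A−BK = [-0.0137 0.0411; -3.3425 -4.9726]
AᵀP(A−BK) = [25.0548 37.3356; 37.3356 56.7432]
P' = Q + AᵀP(A−BK) = [30.0548 39.3356; 39.3356 57.7432]
tr(P') = 87.7979

87.7979


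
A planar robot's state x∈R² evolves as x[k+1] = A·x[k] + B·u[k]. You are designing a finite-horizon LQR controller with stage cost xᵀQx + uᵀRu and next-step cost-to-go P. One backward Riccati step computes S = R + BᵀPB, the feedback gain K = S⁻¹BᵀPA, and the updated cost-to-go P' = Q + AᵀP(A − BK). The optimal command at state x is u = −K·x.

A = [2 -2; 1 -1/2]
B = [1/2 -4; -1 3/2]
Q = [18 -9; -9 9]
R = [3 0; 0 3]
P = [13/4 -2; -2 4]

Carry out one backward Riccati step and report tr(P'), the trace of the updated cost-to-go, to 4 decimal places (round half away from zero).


33.5203

BᵀP = [3.6250 -5.0000; -16.0000 14.0000]
S = R + BᵀPB = [3 0; 0 3] + [6.8125 -22.0000; -22.0000 85.0000] = [9.8125 -22.0000; -22.0000 88.0000]
BᵀPA = [2.2500 -4.7500; -18.0000 25.0000]
K = S⁻¹·BᵀPA = [-0.5217 0.3478; -0.3350 0.3710]
A−BK = [0.9209 -0.6897; 0.9807 -0.7087]
AᵀP(A−BK) = [4.1443 -3.1038; -3.1038 2.3760]
P' = Q + AᵀP(A−BK) = [22.1443 -12.1038; -12.1038 11.3760]
tr(P') = 33.5203


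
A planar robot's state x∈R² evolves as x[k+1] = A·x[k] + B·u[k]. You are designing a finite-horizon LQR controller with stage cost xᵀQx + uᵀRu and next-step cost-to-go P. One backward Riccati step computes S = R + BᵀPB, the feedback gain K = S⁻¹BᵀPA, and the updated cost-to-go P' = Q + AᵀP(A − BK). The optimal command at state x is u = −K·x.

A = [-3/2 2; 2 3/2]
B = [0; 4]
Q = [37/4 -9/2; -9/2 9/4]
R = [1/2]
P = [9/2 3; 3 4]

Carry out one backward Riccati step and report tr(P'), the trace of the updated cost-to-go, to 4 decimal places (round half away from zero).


25.8653

BᵀP = [12.0000 16.0000]
S = R + BᵀPB = [1/2] + [64.0000] = [64.5000]
BᵀPA = [14.0000 48.0000]
K = S⁻¹·BᵀPA = [0.2171 0.7442]
A−BK = [-1.5000 2.0000; 1.1318 -1.4767]
AᵀP(A−BK) = [5.0862 -6.6686; -6.6686 9.2791]
P' = Q + AᵀP(A−BK) = [14.3362 -11.1686; -11.1686 11.5291]
tr(P') = 25.8653


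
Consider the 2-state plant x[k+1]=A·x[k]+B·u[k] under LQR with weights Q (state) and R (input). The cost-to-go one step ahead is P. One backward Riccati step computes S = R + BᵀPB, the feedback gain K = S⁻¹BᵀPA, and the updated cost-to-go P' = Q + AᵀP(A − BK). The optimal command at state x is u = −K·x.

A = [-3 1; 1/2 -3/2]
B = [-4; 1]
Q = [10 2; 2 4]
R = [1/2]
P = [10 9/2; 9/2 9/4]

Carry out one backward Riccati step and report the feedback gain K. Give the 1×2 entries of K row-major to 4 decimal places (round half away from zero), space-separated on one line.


BᵀP = [-35.5000 -15.7500]
S = R + BᵀPB = [1/2] + [126.2500] = [126.7500]
BᵀPA = [98.6250 -11.8750]
K = S⁻¹·BᵀPA = [0.7781 -0.0937]
A−BK = [0.1124 0.6252; -0.2781 -1.4063]
AᵀP(A−BK) = [0.3217 0.0525; 0.0525 0.4500]
P' = Q + AᵀP(A−BK) = [10.3217 2.0525; 2.0525 4.4500]
tr(P') = 14.7717

0.7781 -0.0937


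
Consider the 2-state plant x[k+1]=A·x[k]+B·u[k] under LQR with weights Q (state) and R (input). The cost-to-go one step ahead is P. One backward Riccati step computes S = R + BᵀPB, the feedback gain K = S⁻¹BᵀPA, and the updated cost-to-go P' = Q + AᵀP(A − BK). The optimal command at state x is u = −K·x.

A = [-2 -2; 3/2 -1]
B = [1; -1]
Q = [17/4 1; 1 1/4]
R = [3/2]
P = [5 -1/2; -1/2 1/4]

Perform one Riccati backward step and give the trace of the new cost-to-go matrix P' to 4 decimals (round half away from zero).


BᵀP = [5.5000 -0.7500]
S = R + BᵀPB = [3/2] + [6.2500] = [7.7500]
BᵀPA = [-12.1250 -10.2500]
K = S⁻¹·BᵀPA = [-1.5645 -1.3226]
A−BK = [-0.4355 -0.6774; -0.0645 -2.3226]
AᵀP(A−BK) = [4.5927 4.0887; 4.0887 4.6935]
P' = Q + AᵀP(A−BK) = [8.8427 5.0887; 5.0887 4.9435]
tr(P') = 13.7863

13.7863


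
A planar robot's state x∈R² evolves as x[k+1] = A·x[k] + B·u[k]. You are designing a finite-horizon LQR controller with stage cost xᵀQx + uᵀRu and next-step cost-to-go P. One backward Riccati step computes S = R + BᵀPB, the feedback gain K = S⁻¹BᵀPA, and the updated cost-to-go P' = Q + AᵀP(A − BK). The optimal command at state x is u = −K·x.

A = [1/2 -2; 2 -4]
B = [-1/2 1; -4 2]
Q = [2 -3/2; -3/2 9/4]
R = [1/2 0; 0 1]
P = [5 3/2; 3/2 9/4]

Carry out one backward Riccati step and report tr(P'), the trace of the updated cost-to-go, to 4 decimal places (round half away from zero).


7.1006

BᵀP = [-8.5000 -9.7500; 8.0000 6.0000]
S = R + BᵀPB = [1/2 0; 0 1] + [43.2500 -28.0000; -28.0000 20.0000] = [43.7500 -28.0000; -28.0000 21.0000]
BᵀPA = [-23.7500 56.0000; 16.0000 -40.0000]
K = S⁻¹·BᵀPA = [-0.3766 0.4156; 0.2597 -1.3506]
A−BK = [0.0519 -0.4416; -0.0260 0.3636]
AᵀP(A−BK) = [0.1494 -0.5195; -0.5195 2.7013]
P' = Q + AᵀP(A−BK) = [2.1494 -2.0195; -2.0195 4.9513]
tr(P') = 7.1006


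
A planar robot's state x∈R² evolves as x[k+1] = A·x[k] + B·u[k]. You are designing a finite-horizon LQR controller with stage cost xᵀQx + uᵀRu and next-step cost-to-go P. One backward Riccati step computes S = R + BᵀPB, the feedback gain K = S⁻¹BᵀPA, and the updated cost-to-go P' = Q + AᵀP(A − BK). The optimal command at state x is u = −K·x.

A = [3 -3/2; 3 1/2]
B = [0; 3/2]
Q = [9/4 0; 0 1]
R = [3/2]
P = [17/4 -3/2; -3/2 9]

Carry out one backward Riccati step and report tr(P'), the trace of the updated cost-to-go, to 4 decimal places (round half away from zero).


52.4784

BᵀP = [-2.2500 13.5000]
S = R + BᵀPB = [3/2] + [20.2500] = [21.7500]
BᵀPA = [33.7500 10.1250]
K = S⁻¹·BᵀPA = [1.5517 0.4655]
A−BK = [3.0000 -1.5000; 0.6724 -0.1983]
AᵀP(A−BK) = [39.8793 -16.8362; -16.8362 9.3491]
P' = Q + AᵀP(A−BK) = [42.1293 -16.8362; -16.8362 10.3491]
tr(P') = 52.4784


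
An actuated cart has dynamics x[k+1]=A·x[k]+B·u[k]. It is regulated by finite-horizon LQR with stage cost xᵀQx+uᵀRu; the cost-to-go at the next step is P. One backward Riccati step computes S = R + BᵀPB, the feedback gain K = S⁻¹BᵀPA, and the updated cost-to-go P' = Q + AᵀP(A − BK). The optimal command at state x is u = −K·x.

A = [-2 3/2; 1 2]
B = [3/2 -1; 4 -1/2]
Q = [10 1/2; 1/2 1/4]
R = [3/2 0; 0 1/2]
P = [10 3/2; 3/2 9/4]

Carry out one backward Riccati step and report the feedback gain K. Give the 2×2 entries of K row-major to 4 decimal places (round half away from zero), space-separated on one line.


0.4290 0.4032 2.4117 -0.8469

BᵀP = [21.0000 11.2500; -10.7500 -2.6250]
S = R + BᵀPB = [3/2 0; 0 1/2] + [76.5000 -26.6250; -26.6250 12.0625] = [78.0000 -26.6250; -26.6250 12.5625]
BᵀPA = [-30.7500 54.0000; 18.8750 -21.3750]
K = S⁻¹·BᵀPA = [0.4290 0.4032; 2.4117 -0.8469]
A−BK = [-0.2318 0.0483; 0.4899 -0.0363]
AᵀP(A−BK) = [3.9208 -0.8656; -0.8656 0.6235]
P' = Q + AᵀP(A−BK) = [13.9208 -0.3656; -0.3656 0.8735]
tr(P') = 14.7943


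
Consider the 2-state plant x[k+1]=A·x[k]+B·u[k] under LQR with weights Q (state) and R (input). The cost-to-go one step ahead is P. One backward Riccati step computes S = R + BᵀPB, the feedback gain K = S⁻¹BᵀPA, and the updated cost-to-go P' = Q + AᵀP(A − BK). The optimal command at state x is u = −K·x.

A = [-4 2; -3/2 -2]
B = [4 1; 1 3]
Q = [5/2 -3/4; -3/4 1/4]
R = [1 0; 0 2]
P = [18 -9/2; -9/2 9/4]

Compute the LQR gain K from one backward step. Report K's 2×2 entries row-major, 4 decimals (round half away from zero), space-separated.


BᵀP = [67.5000 -15.7500; 4.5000 2.2500]
S = R + BᵀPB = [1 0; 0 2] + [254.2500 20.2500; 20.2500 11.2500] = [255.2500 20.2500; 20.2500 13.2500]
BᵀPA = [-246.3750 166.5000; -21.3750 4.5000]
K = S⁻¹·BᵀPA = [-0.9528 0.7116; -0.1571 -0.7480]
A−BK = [-0.0318 -0.0986; -0.0760 -0.4677]
AᵀP(A−BK) = [0.9666 -0.4073; -0.4073 1.8775]
P' = Q + AᵀP(A−BK) = [3.4666 -1.1573; -1.1573 2.1275]
tr(P') = 5.5941

-0.9528 0.7116 -0.1571 -0.7480


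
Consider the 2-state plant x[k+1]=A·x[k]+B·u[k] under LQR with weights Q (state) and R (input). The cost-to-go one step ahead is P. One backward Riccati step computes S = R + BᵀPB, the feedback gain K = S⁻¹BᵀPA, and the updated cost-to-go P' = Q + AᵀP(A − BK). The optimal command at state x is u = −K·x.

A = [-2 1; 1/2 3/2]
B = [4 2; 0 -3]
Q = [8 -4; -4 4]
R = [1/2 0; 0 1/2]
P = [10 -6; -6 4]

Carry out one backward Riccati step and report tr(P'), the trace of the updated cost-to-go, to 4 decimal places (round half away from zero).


12.2951

BᵀP = [40.0000 -24.0000; 38.0000 -24.0000]
S = R + BᵀPB = [1/2 0; 0 1/2] + [160.0000 152.0000; 152.0000 148.0000] = [160.5000 152.0000; 152.0000 148.5000]
BᵀPA = [-92.0000 4.0000; -88.0000 2.0000]
K = S⁻¹·BᵀPA = [-0.3916 0.3971; -0.1917 -0.3930]
A−BK = [-0.0500 0.1975; -0.0751 0.3210]
AᵀP(A−BK) = [0.0976 -0.0500; -0.0500 0.1975]
P' = Q + AᵀP(A−BK) = [8.0976 -4.0500; -4.0500 4.1975]
tr(P') = 12.2951


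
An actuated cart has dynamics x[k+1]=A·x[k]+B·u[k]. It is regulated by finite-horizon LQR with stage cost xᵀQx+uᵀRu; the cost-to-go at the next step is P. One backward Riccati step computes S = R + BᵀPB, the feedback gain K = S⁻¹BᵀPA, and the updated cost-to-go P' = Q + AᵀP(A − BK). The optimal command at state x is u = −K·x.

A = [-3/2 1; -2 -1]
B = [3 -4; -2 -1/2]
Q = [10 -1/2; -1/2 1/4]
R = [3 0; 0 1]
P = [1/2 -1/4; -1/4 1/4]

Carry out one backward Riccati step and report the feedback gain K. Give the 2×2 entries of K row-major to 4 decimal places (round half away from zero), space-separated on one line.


BᵀP = [2.0000 -1.2500; -1.8750 0.8750]
S = R + BᵀPB = [3 0; 0 1] + [8.5000 -7.3750; -7.3750 7.0625] = [11.5000 -7.3750; -7.3750 8.0625]
BᵀPA = [-0.5000 3.2500; 1.0625 -2.7500]
K = S⁻¹·BᵀPA = [0.0993 0.1545; 0.2226 -0.1998]
A−BK = [-0.9075 -0.2625; -1.6902 -0.7909]
AᵀP(A−BK) = [0.4381 0.1645; 0.1645 0.1985]
P' = Q + AᵀP(A−BK) = [10.4381 -0.3355; -0.3355 0.4485]
tr(P') = 10.8867

0.0993 0.1545 0.2226 -0.1998


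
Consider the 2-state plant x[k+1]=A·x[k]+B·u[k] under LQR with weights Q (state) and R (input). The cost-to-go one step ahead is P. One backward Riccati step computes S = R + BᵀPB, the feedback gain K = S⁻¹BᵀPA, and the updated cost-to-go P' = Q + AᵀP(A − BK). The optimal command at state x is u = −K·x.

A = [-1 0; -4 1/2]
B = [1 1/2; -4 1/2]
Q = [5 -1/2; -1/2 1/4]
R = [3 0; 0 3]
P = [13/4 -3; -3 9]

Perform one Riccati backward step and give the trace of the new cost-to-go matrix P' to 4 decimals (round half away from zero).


BᵀP = [15.2500 -39.0000; 0.1250 3.0000]
S = R + BᵀPB = [3 0; 0 3] + [171.2500 -11.8750; -11.8750 1.5625] = [174.2500 -11.8750; -11.8750 4.5625]
BᵀPA = [140.7500 -19.5000; -12.1250 1.5000]
K = S⁻¹·BᵀPA = [0.7618 -0.1088; -0.6749 0.0456]
A−BK = [-1.4243 0.0860; -0.6155 0.0420]
AᵀP(A−BK) = [7.8501 -0.6335; -0.6335 0.0600]
P' = Q + AᵀP(A−BK) = [12.8501 -1.1335; -1.1335 0.3100]
tr(P') = 13.1600

13.1600


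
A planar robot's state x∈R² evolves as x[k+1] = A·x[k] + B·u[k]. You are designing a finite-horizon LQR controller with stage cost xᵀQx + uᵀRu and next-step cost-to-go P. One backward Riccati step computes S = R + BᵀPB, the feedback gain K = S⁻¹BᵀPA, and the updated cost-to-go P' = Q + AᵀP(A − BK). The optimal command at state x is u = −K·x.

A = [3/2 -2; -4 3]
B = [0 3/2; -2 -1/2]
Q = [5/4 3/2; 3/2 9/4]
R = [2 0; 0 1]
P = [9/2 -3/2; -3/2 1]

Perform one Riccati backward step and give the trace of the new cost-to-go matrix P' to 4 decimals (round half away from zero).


BᵀP = [3.0000 -2.0000; 7.5000 -2.7500]
S = R + BᵀPB = [2 0; 0 1] + [4.0000 5.5000; 5.5000 12.6250] = [6.0000 5.5000; 5.5000 13.6250]
BᵀPA = [12.5000 -12.0000; 22.2500 -23.2500]
K = S⁻¹·BᵀPA = [0.9308 -0.6917; 1.2573 -1.4272]
A−BK = [-0.3859 0.1408; -1.5097 0.9029]
AᵀP(A−BK) = [4.5152 -3.8483; -3.8483 3.5170]
P' = Q + AᵀP(A−BK) = [5.7652 -2.3483; -2.3483 5.7670]
tr(P') = 11.5322

11.5322


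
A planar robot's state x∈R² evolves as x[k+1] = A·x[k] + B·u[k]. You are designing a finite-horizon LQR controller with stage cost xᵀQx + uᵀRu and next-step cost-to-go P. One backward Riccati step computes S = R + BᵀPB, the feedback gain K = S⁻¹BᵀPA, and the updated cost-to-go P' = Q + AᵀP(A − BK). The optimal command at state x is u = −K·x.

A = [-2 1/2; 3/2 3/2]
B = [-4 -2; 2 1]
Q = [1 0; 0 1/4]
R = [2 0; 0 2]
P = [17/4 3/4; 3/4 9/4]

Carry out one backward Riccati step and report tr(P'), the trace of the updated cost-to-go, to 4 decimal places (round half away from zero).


BᵀP = [-15.5000 1.5000; -7.7500 0.7500]
S = R + BᵀPB = [2 0; 0 2] + [65.0000 32.5000; 32.5000 16.2500] = [67.0000 32.5000; 32.5000 18.2500]
BᵀPA = [33.2500 -5.5000; 16.6250 -2.7500]
K = S⁻¹·BᵀPA = [0.3994 -0.0661; 0.1997 -0.0330]
A−BK = [-0.0030 0.1697; 0.5015 1.6652]
AᵀP(A−BK) = [0.9625 1.8709; 1.8709 6.7958]
P' = Q + AᵀP(A−BK) = [1.9625 1.8709; 1.8709 7.0458]
tr(P') = 9.0083

9.0083


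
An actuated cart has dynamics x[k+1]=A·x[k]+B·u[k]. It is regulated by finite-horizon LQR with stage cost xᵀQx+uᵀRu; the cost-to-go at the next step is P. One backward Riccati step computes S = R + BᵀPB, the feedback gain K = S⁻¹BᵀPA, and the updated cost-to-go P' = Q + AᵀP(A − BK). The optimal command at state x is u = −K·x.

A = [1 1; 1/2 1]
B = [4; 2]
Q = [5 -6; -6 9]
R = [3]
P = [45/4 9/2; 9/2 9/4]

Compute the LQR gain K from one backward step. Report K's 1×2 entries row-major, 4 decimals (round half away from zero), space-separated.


BᵀP = [54.0000 22.5000]
S = R + BᵀPB = [3] + [261.0000] = [264.0000]
BᵀPA = [65.2500 76.5000]
K = S⁻¹·BᵀPA = [0.2472 0.2898]
A−BK = [0.0114 -0.1591; 0.0057 0.4205]
AᵀP(A−BK) = [0.1854 0.2173; 0.2173 0.3324]
P' = Q + AᵀP(A−BK) = [5.1854 -5.7827; -5.7827 9.3324]
tr(P') = 14.5178

0.2472 0.2898


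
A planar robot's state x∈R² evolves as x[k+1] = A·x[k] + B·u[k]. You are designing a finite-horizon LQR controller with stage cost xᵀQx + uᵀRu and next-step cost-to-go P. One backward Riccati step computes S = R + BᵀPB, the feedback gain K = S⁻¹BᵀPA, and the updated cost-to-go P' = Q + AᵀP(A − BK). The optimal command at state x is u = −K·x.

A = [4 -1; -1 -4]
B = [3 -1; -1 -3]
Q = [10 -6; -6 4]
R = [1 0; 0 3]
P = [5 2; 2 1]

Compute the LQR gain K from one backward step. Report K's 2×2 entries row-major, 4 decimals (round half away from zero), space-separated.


1.1732 -0.3853 -0.2121 0.6970

BᵀP = [13.0000 5.0000; -11.0000 -5.0000]
S = R + BᵀPB = [1 0; 0 3] + [34.0000 -28.0000; -28.0000 26.0000] = [35.0000 -28.0000; -28.0000 29.0000]
BᵀPA = [47.0000 -33.0000; -39.0000 31.0000]
K = S⁻¹·BᵀPA = [1.1732 -0.3853; -0.2121 0.6970]
A−BK = [0.2684 0.8528; -0.4632 -2.2944]
AᵀP(A−BK) = [1.5887 -0.7100; -0.7100 2.6797]
P' = Q + AᵀP(A−BK) = [11.5887 -6.7100; -6.7100 6.6797]
tr(P') = 18.2684


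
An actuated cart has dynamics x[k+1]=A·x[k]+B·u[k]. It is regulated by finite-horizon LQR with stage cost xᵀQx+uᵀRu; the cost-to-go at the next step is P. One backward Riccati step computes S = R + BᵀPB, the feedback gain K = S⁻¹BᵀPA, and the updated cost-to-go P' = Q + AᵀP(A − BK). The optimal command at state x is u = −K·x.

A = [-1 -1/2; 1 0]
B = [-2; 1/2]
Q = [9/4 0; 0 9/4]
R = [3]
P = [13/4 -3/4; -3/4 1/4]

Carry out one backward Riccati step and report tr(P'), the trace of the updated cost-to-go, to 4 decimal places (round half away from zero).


BᵀP = [-6.8750 1.6250]
S = R + BᵀPB = [3] + [14.5625] = [17.5625]
BᵀPA = [8.5000 3.4375]
K = S⁻¹·BᵀPA = [0.4840 0.1957]
A−BK = [-0.0320 -0.1085; 0.7580 -0.0979]
AᵀP(A−BK) = [0.8861 0.3363; 0.3363 0.1397]
P' = Q + AᵀP(A−BK) = [3.1361 0.3363; 0.3363 2.3897]
tr(P') = 5.5258

5.5258


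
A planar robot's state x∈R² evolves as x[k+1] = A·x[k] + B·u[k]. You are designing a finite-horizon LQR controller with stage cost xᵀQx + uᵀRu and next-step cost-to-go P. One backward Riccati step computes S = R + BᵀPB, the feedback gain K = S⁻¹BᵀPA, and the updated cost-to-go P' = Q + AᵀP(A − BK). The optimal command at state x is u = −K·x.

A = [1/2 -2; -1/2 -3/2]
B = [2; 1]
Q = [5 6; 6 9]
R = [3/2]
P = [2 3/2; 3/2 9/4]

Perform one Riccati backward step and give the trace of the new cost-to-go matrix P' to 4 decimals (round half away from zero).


16.3028

BᵀP = [5.5000 5.2500]
S = R + BᵀPB = [3/2] + [16.2500] = [17.7500]
BᵀPA = [0.1250 -18.8750]
K = S⁻¹·BᵀPA = [0.0070 -1.0634]
A−BK = [0.4859 0.1268; -0.5070 -0.4366]
AᵀP(A−BK) = [0.3116 0.1954; 0.1954 1.9912]
P' = Q + AᵀP(A−BK) = [5.3116 6.1954; 6.1954 10.9912]
tr(P') = 16.3028


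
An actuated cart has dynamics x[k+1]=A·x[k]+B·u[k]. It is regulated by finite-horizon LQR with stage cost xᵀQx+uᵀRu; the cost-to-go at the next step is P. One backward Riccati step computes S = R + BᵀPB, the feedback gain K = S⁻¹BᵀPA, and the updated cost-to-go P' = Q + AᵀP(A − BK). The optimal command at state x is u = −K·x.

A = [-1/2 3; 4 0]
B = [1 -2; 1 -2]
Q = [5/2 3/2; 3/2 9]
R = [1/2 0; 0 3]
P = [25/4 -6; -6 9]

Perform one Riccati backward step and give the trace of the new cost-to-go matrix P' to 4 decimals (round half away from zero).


BᵀP = [0.2500 3.0000; -0.5000 -6.0000]
S = R + BᵀPB = [1/2 0; 0 3] + [3.2500 -6.5000; -6.5000 13.0000] = [3.7500 -6.5000; -6.5000 16.0000]
BᵀPA = [11.8750 0.7500; -23.7500 -1.5000]
K = S⁻¹·BᵀPA = [2.0070 0.1268; -0.6690 -0.0423]
A−BK = [-3.8451 2.7887; 0.6549 -0.2113]
AᵀP(A−BK) = [129.8398 -83.8838; -83.8838 56.0915]
P' = Q + AᵀP(A−BK) = [132.3398 -82.3838; -82.3838 65.0915]
tr(P') = 197.4313

197.4313


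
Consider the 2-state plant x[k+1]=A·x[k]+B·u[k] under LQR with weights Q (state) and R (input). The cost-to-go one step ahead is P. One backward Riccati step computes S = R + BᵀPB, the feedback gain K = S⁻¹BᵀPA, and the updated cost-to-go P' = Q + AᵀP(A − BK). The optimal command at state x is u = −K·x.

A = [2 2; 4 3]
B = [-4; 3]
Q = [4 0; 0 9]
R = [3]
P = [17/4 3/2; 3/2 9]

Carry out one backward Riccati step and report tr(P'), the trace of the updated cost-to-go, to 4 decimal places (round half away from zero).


271.5431

BᵀP = [-12.5000 21.0000]
S = R + BᵀPB = [3] + [113.0000] = [116.0000]
BᵀPA = [59.0000 38.0000]
K = S⁻¹·BᵀPA = [0.5086 0.3276]
A−BK = [4.0345 3.3103; 2.4741 2.0172]
AᵀP(A−BK) = [154.9914 126.6724; 126.6724 103.5517]
P' = Q + AᵀP(A−BK) = [158.9914 126.6724; 126.6724 112.5517]
tr(P') = 271.5431


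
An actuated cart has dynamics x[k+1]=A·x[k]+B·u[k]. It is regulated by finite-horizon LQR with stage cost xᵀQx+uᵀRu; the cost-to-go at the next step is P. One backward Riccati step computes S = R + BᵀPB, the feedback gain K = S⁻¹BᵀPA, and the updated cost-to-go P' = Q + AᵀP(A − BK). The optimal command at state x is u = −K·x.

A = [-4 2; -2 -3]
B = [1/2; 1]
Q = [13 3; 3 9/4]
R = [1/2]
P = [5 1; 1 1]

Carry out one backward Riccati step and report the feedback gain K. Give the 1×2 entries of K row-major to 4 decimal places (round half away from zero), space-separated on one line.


-4.5333 0.6667

BᵀP = [3.5000 1.5000]
S = R + BᵀPB = [1/2] + [3.2500] = [3.7500]
BᵀPA = [-17.0000 2.5000]
K = S⁻¹·BᵀPA = [-4.5333 0.6667]
A−BK = [-1.7333 1.6667; 2.5333 -3.6667]
AᵀP(A−BK) = [22.9333 -14.6667; -14.6667 15.3333]
P' = Q + AᵀP(A−BK) = [35.9333 -11.6667; -11.6667 17.5833]
tr(P') = 53.5167


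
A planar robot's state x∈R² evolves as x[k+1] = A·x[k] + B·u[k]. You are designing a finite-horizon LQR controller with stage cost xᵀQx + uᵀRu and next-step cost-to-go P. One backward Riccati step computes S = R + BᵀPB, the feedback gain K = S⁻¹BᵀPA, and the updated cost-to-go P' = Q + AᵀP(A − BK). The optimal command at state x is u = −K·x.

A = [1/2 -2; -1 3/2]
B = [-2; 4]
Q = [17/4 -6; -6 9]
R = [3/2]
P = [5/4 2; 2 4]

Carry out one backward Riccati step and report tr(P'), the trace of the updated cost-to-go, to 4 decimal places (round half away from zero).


14.0674

BᵀP = [5.5000 12.0000]
S = R + BᵀPB = [3/2] + [37.0000] = [38.5000]
BᵀPA = [-9.2500 7.0000]
K = S⁻¹·BᵀPA = [-0.2403 0.1818]
A−BK = [0.0195 -1.6364; -0.0390 0.7727]
AᵀP(A−BK) = [0.0901 -0.0682; -0.0682 0.7273]
P' = Q + AᵀP(A−BK) = [4.3401 -6.0682; -6.0682 9.7273]
tr(P') = 14.0674


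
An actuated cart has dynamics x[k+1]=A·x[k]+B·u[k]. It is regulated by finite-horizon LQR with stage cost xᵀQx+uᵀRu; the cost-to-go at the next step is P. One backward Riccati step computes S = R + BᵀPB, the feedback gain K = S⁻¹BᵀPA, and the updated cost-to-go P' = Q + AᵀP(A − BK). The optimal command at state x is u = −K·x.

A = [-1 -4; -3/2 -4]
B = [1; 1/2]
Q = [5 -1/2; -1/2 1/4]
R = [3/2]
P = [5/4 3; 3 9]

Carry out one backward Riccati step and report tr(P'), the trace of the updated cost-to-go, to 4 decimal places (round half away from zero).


BᵀP = [2.7500 7.5000]
S = R + BᵀPB = [3/2] + [6.5000] = [8.0000]
BᵀPA = [-14.0000 -41.0000]
K = S⁻¹·BᵀPA = [-1.7500 -5.1250]
A−BK = [0.7500 1.1250; -0.6250 -1.4375]
AᵀP(A−BK) = [6.0000 17.2500; 17.2500 49.8750]
P' = Q + AᵀP(A−BK) = [11.0000 16.7500; 16.7500 50.1250]
tr(P') = 61.1250

61.1250
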